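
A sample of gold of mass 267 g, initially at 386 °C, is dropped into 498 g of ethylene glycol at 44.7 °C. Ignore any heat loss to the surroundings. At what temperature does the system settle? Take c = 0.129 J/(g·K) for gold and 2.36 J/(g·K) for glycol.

T_f ≈ 54.4 °C

Heat lost by the gold equals heat gained by the glycol:
267×0.129×(386 − T) = 498×2.36×(T − 44.7)
34.44(386 − T) = 1175.3(T − 44.7)
1209.7 T = 65830  ⇒  T ≈ 54.42 °C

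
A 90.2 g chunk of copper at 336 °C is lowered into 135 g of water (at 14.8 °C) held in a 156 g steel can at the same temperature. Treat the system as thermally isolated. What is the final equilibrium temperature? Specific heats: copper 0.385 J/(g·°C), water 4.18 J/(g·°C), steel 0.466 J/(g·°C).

Net heat exchanged in the isolated system is zero:
90.2×0.385×(T − 336) + 135×4.18×(T − 14.8) + 156×0.466×(T − 14.8) = 0
34.73(T − 336) + 564.3(T − 14.8) + 72.7(T − 14.8) = 0
(34.73 + 564.3 + 72.7) T = 34.73×336 + 564.3×14.8 + 72.7×14.8
T ≈ 31.41 °C

T_f ≈ 31.4 °C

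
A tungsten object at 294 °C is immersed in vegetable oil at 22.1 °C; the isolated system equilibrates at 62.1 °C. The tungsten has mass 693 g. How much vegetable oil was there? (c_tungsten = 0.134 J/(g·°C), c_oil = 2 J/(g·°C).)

|Q_tungsten| = |Q_oil|:
693·0.134·(294 − 62.1) = m·2·(62.1 − 22.1)
80 m = 21535  ⇒  m ≈ 269.2 g

m ≈ 269 g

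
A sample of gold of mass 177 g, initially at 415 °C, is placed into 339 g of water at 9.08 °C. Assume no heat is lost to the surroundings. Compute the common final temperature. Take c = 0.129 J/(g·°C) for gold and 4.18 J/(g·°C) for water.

|Q_gold| = |Q_water|:
177*0.129*(415 − T) = 339*4.18*(T − 9.08)
22.83(415 − T) = 1417(T − 9.08)
1439.9 T = 22342  ⇒  T ≈ 15.52 °C

T_f ≈ 15.5 °C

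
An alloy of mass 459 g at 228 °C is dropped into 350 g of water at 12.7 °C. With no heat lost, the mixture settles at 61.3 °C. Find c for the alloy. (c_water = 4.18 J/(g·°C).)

c ≈ 0.929 J/(g·°C)

m_s c (T_s − T_f) = m_water c_water (T_f − T_0):
459·c·(228 − 61.3) = 350·4.18·(61.3 − 12.7)
76515 c = 71102  ⇒  c ≈ 0.9292 J/(g·°C)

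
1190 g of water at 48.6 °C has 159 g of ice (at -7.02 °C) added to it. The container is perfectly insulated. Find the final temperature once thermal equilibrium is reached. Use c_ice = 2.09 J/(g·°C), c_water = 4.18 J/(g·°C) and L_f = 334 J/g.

T_f ≈ 33.0 °C

Taking heat into each body as positive, Σ m c ΔT = 0:
ice -7.02→0 °C: 159×2.09×7.02 = 2332.8
  fusion: m_ice L_f = 159×334 = 53106
  meltwater 0→T: 159×4.18×T = 664.62 T
  water: 4974.2(T − 48.6)
5638.8 T = 241746 − 55439 = 186307
T ≈ 33.04 °C — above 0 °C, consistent with complete melting.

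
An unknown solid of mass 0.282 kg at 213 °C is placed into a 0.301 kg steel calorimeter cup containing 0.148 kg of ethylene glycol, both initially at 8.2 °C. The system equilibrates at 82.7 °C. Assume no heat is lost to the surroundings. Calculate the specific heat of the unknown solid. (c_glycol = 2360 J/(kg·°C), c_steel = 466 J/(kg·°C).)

c ≈ 993 J/(kg·°C)

Net heat exchanged in the isolated system is zero:
0.282×c×(82.7 − 213) + 0.148×2360×(82.7 − 8.2) + 0.301×466×(82.7 − 8.2) = 0
-36.74 c = -36471
c = -36471/-36.74 ≈ 992.6 J/(kg·°C)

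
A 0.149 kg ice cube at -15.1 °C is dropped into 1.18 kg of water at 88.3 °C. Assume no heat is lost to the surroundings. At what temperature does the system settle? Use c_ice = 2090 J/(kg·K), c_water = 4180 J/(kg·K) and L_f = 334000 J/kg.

Setting the total heat transfer to zero:
ice -15.1→0 °C: 0.149×2090×15.1 = 4702.3; melt ice: 0.149×334000 = 49766; meltwater 0→T: 0.149×4180×T = 622.82 T; water cools: 1.18×4180×(T − 88.3) = 4932.4(T − 88.3)
5555.2 T = 435531 − 54468 = 381063
T ≈ 68.60 °C. Since T > 0 °C, the all-ice-melts assumption holds.

T_f ≈ 68.6 °C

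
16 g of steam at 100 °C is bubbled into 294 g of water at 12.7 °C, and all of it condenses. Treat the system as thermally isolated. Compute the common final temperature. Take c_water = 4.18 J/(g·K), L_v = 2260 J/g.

T_f ≈ 45.1 °C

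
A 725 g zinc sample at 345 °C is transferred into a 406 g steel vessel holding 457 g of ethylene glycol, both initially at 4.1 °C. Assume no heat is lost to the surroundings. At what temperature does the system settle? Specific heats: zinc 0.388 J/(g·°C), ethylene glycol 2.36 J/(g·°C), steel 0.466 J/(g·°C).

T_f ≈ 66.0 °C

Heat gained plus heat lost sum to zero:
725*0.388*(T − 345) + 457*2.36*(T − 4.1) + 406*0.466*(T − 4.1) = 0
281.3(T − 345) + 1078.5(T − 4.1) + 189.2(T − 4.1) = 0
(281.3 + 1078.5 + 189.2) T = 281.3*345 + 1078.5*4.1 + 189.2*4.1
T = 102246/1549 ≈ 66.01 °C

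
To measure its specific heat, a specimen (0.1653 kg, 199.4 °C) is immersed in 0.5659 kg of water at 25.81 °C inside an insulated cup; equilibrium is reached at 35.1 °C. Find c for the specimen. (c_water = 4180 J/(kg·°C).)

Conservation of energy gives ΣQ = 0:
0.1653·c·(35.1 − 199.4) + 0.5659·4180·(35.1 − 25.81) = 0
-27.16 c = -21975
c = -21975/-27.16 ≈ 809.1 J/(kg·°C)

c ≈ 809 J/(kg·°C)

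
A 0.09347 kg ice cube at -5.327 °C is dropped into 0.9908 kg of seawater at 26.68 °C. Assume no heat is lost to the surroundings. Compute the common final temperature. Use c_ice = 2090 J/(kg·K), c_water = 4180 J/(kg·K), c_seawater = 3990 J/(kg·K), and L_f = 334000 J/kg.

Net heat exchanged in the isolated system is zero:
ice -5.327→0 °C: 0.09347·2090·5.327 = 1040.6; melt ice: 0.09347·334000 = 31219; meltwater 0→T: 0.09347·4180·T = 390.7 T; seawater: 3953.3(T − 26.68)
4344 T = 105474 − 32260 = 73214
T ≈ 16.85 °C (positive, so assuming full melt was valid).

T_f ≈ 16.9 °C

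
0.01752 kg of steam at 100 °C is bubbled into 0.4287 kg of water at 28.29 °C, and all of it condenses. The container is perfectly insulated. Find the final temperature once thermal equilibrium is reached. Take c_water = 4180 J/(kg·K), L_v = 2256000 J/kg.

Energy conservation, ΣQ = 0:
latent heat released on condensation: 0.01752·2256000 = 39525; condensate cools 100→T: 0.01752·4180·(T − 100) = 73.23(T − 100); original water: 1792(T − 28.29)
1865.2 T = 39525 + 7323.4 + 50695 = 97543
T ≈ 52.30 °C (< 100 °C, so full condensation is consistent).

T_f ≈ 52.3 °C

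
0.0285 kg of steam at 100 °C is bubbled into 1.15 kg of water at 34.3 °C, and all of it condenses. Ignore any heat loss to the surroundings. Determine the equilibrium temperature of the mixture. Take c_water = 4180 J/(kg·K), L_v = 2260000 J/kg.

T_f ≈ 49.0 °C

Taking heat into each body as positive, Σ m c ΔT = 0:
latent heat released on condensation: 0.0285×2260000 = 64410; condensed water 100 °C→T: 119.13(T − 100); original water: 4807(T − 34.3)
4926.1 T = 64410 + 11913 + 164880 = 241203
T ≈ 48.96 °C (< 100 °C, so full condensation is consistent).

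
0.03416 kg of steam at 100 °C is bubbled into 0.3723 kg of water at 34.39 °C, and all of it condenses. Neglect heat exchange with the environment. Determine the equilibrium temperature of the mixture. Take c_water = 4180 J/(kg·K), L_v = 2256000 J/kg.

T_f ≈ 85.3 °C

Conservation of energy gives ΣQ = 0:
steam→water at 100 °C releases m L_v = 0.03416·2256000 = 77065
  condensed water 100 °C→T: 142.79(T − 100)
  original water: 1556.2(T − 34.39)
1699 T = 77065 + 14279 + 53518 = 144862
T ≈ 85.26 °C (< 100 °C, so full condensation is consistent).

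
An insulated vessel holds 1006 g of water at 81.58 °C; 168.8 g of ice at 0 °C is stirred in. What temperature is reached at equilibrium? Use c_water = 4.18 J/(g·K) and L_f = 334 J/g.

Heat gained plus heat lost sum to zero:
latent heat to melt: 168.8×334 = 56379; warm the meltwater: 705.58 T; water: 4205.1(T − 81.58)
4910.7 T = 343050 − 56379 = 286671
T ≈ 58.38 °C (positive, so assuming full melt was valid).

T_f ≈ 58.4 °C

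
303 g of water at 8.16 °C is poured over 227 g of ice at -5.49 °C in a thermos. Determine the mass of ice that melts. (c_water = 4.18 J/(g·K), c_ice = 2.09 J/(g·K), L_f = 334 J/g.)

m_melted ≈ 23.1 g

Cooling the water to 0 °C releases 303·4.18·8.16 = 10335 J.
Warming the ice to 0 °C takes 227·2.09·5.49 = 2604.6 J, leaving 7730.3 J for melting.
Fully melting the ice requires m_ice L_f = 227·334 = 75818 J.
That's not enough to melt it all — equilibrium is at 0 °C with ice remaining.
Mass melted = 7730.3/334 ≈ 23.14 g.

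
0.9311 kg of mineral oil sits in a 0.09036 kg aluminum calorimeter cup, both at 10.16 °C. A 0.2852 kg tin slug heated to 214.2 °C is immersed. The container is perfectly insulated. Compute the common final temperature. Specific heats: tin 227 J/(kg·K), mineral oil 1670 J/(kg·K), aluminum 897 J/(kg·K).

T_f ≈ 17.9 °C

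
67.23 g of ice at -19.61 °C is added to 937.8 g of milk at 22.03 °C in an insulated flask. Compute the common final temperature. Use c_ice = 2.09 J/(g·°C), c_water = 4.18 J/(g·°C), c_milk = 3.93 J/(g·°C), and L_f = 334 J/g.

T_f ≈ 14.1 °C

Let T be the final temperature. ΣQ_i = 0:
ice -19.61→0 °C: 67.23×2.09×19.61 = 2755.4
  fusion: m_ice L_f = 67.23×334 = 22455
  warm the meltwater: 281.02 T
  milk cools: 937.8×3.93×(T − 22.03) = 3685.6(T − 22.03)
3966.6 T = 81193 − 25210 = 55983
T ≈ 14.11 °C. Since T > 0 °C, the all-ice-melts assumption holds.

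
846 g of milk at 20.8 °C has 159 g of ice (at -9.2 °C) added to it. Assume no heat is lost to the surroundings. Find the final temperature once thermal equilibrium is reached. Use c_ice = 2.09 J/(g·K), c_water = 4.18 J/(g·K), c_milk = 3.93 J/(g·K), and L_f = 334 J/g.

T_f ≈ 3.3 °C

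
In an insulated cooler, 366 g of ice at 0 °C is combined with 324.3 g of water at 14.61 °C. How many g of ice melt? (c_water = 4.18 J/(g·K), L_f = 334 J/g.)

m_melted ≈ 59.3 g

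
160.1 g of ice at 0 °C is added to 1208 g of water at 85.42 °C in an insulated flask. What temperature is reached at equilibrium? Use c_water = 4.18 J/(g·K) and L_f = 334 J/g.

T_f ≈ 66.1 °C

Sum of m c ΔT and latent-heat terms is zero:
latent heat to melt: 160.1×334 = 53473
  warm the meltwater: 669.22 T
  water: 5049.4(T − 85.42)
5718.7 T = 431323 − 53473 = 377850
T ≈ 66.07 °C — above 0 °C, consistent with complete melting.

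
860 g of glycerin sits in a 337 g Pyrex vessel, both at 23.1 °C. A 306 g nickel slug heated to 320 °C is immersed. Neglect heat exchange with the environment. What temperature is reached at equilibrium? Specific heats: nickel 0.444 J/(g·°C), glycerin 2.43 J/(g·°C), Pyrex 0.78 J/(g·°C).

Let T be the final temperature. ΣQ_i = 0:
306·0.444·(T − 320) + 860·2.43·(T − 23.1) + 337·0.78·(T − 23.1) = 0
135.86(T − 320) + 2089.8(T − 23.1) + 262.86(T − 23.1) = 0
(135.86 + 2089.8 + 262.86) T = 135.86·320 + 2089.8·23.1 + 262.86·23.1
T = 97823/2488.5 ≈ 39.31 °C

T_f ≈ 39.3 °C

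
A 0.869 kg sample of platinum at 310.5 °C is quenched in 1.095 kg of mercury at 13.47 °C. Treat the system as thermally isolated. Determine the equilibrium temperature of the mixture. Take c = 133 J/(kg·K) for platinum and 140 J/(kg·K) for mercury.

Taking heat into each body as positive, Σ m c ΔT = 0:
0.869×133×(T − 310.5) + 1.095×140×(T − 13.47) = 0
(115.58 + 153.3) T = 115.58×310.5 + 153.3×13.47
T = 37952 / 268.88 = 141 °C

T_f ≈ 141.1 °C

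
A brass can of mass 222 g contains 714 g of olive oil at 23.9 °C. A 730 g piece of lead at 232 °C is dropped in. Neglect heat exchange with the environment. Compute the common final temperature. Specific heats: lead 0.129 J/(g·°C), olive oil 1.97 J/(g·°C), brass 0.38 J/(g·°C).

Taking heat into each body as positive, Σ m c ΔT = 0:
730×0.129×(T − 232) + 714×1.97×(T − 23.9) + 222×0.38×(T − 23.9) = 0
1585.1 T = 57481
T ≈ 36.26 °C

T_f ≈ 36.3 °C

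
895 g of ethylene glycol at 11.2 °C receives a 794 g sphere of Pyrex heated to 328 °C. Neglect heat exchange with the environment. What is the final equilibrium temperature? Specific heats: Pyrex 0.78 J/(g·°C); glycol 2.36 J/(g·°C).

T_f ≈ 83.0 °C

Energy conservation, ΣQ = 0:
794*0.78*(T − 328) + 895*2.36*(T − 11.2) = 0
619.32(T − 328) + 2112.2(T − 11.2) = 0
2731.5 T = 226794
T = 226794 / 2731.5 = 83 °C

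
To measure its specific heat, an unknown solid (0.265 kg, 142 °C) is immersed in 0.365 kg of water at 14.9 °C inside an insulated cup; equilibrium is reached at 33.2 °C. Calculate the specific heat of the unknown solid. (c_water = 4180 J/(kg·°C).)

c ≈ 968 J/(kg·°C)

Heat lost by the unknown solid = heat gained by the water:
0.265×c×(142 − 33.2) = 0.365×4180×(33.2 − 14.9)
28.83 c = 27920  ⇒  c ≈ 968.4 J/(kg·°C)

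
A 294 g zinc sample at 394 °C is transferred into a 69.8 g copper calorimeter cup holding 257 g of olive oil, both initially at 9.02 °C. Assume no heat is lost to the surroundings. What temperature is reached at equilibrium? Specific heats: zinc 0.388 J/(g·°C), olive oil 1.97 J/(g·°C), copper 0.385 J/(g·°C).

Energy conservation, ΣQ = 0:
294*0.388*(T − 394) + 257*1.97*(T − 9.02) + 69.8*0.385*(T − 9.02) = 0
114.07(T − 394) + 506.29(T − 9.02) + 26.87(T − 9.02) = 0
647.24 T = 49753
T = 49753 / 647.24 = 76.9 °C

T_f ≈ 76.9 °C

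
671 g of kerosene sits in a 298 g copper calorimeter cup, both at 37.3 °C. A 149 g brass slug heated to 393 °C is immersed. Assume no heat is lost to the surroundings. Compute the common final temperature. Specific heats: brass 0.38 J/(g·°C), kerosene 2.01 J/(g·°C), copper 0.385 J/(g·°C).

T_f ≈ 50.5 °C

Let T be the final temperature. ΣQ_i = 0:
149×0.38×(T − 393) + 671×2.01×(T − 37.3) + 298×0.385×(T − 37.3) = 0
56.62(T − 393) + 1348.7(T − 37.3) + 114.73(T − 37.3) = 0
1520.1 T = 76838
T = 76838 / 1520.1 = 50.5 °C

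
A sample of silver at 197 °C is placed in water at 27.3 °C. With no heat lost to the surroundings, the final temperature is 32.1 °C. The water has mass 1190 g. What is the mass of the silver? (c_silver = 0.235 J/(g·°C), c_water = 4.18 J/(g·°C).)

m ≈ 616 g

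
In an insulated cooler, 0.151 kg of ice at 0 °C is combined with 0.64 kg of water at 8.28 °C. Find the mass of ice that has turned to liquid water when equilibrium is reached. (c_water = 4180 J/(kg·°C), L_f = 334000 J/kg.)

m_melted ≈ 0.0663 kg

Water can give up m c ΔT = 0.64·4180·8.28 = 22151 J before reaching 0 °C.
Fully melting the ice requires m_ice L_f = 0.151·334000 = 50434 J.
That's not enough to melt it all — equilibrium is at 0 °C with ice remaining.
m_melted·334000 = 22151  ⇒  m_melted ≈ 0.06632 kg.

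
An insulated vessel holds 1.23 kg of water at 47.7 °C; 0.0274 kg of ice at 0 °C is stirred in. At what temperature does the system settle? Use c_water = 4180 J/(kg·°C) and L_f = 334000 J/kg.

T_f ≈ 44.9 °C

Energy conservation, ΣQ = 0:
melt ice: 0.0274·334000 = 9151.6
  warm the meltwater: 114.53 T
  water: 5141.4(T − 47.7)
5255.9 T = 245245 − 9151.6 = 236093
T ≈ 44.92 °C (positive, so assuming full melt was valid).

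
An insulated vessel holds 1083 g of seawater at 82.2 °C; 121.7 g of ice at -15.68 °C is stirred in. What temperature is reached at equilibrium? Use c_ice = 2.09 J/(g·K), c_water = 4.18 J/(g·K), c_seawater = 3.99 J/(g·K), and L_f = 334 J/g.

T_f ≈ 64.3 °C

Energy conservation, ΣQ = 0:
warm ice to 0 °C: 121.7·2.09·(0 − (-15.68)) = 3988.3
  latent heat to melt: 121.7·334 = 40648
  warm the meltwater: 508.71 T
  seawater: 4321.2(T − 82.2)
4829.9 T = 355200 − 44636 = 310564
T ≈ 64.30 °C (positive, so assuming full melt was valid).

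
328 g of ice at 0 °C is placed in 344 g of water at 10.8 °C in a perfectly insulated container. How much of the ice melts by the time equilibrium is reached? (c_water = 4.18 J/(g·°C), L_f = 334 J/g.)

Water can give up m c ΔT = 344·4.18·10.8 = 15530 J before reaching 0 °C.
Fully melting the ice requires m_ice L_f = 328·334 = 109552 J.
15530 J < 109552 J, so only part of the ice melts and the system sits at 0 °C.
m_melt = 15530 / L_f = 46.5 g.

m_melted ≈ 46.5 g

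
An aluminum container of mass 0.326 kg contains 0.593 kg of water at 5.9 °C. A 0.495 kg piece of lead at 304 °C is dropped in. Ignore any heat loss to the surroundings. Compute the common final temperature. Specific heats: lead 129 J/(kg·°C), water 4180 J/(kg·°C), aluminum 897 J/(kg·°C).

Setting the total heat transfer to zero:
0.495·129·(T − 304) + 0.593·4180·(T − 5.9) + 0.326·897·(T − 5.9) = 0
63.85(T − 304) + 2478.7(T − 5.9) + 292.42(T − 5.9) = 0
(63.85 + 2478.7 + 292.42) T = 63.85·304 + 2478.7·5.9 + 292.42·5.9
T = 35762 / 2835 = 12.6 °C

T_f ≈ 12.6 °C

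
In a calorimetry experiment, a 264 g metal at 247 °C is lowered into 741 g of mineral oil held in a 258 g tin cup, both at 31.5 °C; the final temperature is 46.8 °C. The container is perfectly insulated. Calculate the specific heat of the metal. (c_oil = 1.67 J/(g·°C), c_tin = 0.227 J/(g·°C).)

Net heat exchanged in the isolated system is zero:
264×c×(46.8 − 247) + 741×1.67×(46.8 − 31.5) + 258×0.227×(46.8 − 31.5) = 0
-52853 c = -19829
c = -19829/-52853 ≈ 0.3752 J/(g·°C)

c ≈ 0.375 J/(g·°C)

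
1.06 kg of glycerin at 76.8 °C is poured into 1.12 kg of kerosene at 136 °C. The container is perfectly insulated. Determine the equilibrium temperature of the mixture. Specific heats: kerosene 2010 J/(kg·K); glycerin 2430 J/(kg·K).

T_f ≈ 104.4 °C

Energy conservation, ΣQ = 0:
1.12·2010·(T − 136) + 1.06·2430·(T − 76.8) = 0
2251.2(T − 136) + 2575.8(T − 76.8) = 0
(2251.2 + 2575.8) T = 2251.2·136 + 2575.8·76.8
T = 503985 / 4827 = 104 °C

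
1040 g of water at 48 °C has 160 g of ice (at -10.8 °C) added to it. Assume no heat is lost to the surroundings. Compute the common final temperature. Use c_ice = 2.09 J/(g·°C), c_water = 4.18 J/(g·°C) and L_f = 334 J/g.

T_f ≈ 30.2 °C

Conservation of energy gives ΣQ = 0:
warm ice to 0 °C: 160×2.09×(0 − (-10.8)) = 3611.5; melt ice: 160×334 = 53440; meltwater 0→T: 160×4.18×T = 668.8 T; water cools: 1040×4.18×(T − 48) = 4347.2(T − 48)
5016 T = 208666 − 57052 = 151614
T ≈ 30.23 °C (positive, so assuming full melt was valid).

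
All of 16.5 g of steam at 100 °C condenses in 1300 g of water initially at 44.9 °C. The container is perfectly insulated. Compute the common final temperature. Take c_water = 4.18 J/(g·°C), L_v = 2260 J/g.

T_f ≈ 52.4 °C

Heat gained plus heat lost sum to zero:
condense steam: −16.5·2260 = −37290
  condensate cools 100→T: 16.5·4.18·(T − 100) = 68.97(T − 100)
  original water: 5434(T − 44.9)
5503 T = 37290 + 6897 + 243987 = 288174
T ≈ 52.37 °C — below 100 °C, confirming all the steam condensed.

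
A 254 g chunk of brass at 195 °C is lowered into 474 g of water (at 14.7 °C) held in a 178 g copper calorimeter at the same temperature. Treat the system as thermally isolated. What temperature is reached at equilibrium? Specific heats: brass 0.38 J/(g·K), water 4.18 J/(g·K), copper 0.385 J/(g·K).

T_f ≈ 22.8 °C

Taking heat into each body as positive, Σ m c ΔT = 0:
254*0.38*(T − 195) + 474*4.18*(T − 14.7) + 178*0.385*(T − 14.7) = 0
(96.52 + 1981.3 + 68.53) T = 96.52*195 + 1981.3*14.7 + 68.53*14.7
T = 48954/2146.4 ≈ 22.81 °C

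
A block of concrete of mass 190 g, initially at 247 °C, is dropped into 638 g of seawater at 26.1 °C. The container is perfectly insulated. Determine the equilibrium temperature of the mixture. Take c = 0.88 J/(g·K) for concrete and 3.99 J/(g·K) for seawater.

Taking heat into each body as positive, Σ m c ΔT = 0:
190·0.88·(T − 247) + 638·3.99·(T − 26.1) = 0
(167.2 + 2545.6) T = 167.2·247 + 2545.6·26.1
T = 107739/2712.8 ≈ 39.71 °C

T_f ≈ 39.7 °C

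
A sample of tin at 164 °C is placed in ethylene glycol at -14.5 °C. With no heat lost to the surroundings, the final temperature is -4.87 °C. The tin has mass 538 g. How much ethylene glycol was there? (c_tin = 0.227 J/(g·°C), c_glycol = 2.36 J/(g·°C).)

Heat gained plus heat lost sum to zero:
538×0.227×(-4.87 − 164) + m×2.36×(-4.87 − (-14.5)) = 0
22.73 m = 20623
m = 20623/22.73 ≈ 907.4 g

m ≈ 907 g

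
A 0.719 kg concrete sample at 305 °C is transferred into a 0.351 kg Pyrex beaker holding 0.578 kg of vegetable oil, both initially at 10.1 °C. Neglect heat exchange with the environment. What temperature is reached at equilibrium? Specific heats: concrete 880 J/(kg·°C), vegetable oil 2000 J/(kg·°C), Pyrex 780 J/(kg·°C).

T_f ≈ 100.6 °C

T_f is the heat-capacity-weighted average of the initial temperatures:
T_f = (632.72×305 + 1156×10.1 + 273.78×10.1) / (632.72 + 1156 + 273.78)
    = 207420 / 2062.5 ≈ 100.57 °C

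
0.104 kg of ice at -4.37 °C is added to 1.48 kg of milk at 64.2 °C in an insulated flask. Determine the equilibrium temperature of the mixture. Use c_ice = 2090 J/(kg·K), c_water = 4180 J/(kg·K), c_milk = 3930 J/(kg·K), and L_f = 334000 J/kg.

T_f ≈ 54.0 °C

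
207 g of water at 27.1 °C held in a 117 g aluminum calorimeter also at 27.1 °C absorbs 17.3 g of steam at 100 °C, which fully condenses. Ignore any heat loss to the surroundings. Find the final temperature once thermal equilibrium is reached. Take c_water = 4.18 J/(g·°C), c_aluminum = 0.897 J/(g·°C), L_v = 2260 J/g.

T_f ≈ 69.7 °C

Energy balance with sensible and latent terms:
steam→water at 100 °C releases m L_v = 17.3·2260 = 39098; condensed water 100 °C→T: 72.31(T − 100); original water: 865.26(T − 27.1); cup: 104.95(T − 27.1)
1042.5 T = 39098 + 7231.4 + 26293 = 72622
T ≈ 69.66 °C — below 100 °C, confirming all the steam condensed.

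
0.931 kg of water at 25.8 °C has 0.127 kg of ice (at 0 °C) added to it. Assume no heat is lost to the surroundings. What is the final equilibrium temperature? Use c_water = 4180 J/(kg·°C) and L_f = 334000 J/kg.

Sum of m c ΔT and latent-heat terms is zero:
latent heat to melt: 0.127·334000 = 42418
  meltwater 0→T: 0.127·4180·T = 530.86 T
  water: 3891.6(T − 25.8)
4422.4 T = 100403 − 42418 = 57985
T ≈ 13.11 °C (positive, so assuming full melt was valid).

T_f ≈ 13.1 °C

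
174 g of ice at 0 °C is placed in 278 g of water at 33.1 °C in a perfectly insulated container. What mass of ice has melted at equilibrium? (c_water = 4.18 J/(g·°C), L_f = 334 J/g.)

m_melted ≈ 115 g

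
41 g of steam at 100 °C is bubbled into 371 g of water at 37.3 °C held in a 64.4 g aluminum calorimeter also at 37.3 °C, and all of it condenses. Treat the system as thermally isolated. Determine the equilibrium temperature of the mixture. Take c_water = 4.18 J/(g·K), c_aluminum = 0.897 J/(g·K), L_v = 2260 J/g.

T_f ≈ 95.4 °C

Setting the total heat transfer to zero:
latent heat released on condensation: 41·2260 = 92660
  condensate cools 100→T: 41·4.18·(T − 100) = 171.38(T − 100)
  water warms: 371·4.18·(T − 37.3) = 1550.8(T − 37.3)
  cup: 57.77(T − 37.3)
1779.9 T = 92660 + 17138 + 59999 = 169797
T ≈ 95.40 °C (< 100 °C, so full condensation is consistent).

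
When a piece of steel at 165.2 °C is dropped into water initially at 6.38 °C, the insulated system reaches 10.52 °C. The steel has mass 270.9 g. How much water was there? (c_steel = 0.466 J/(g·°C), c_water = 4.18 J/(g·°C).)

Taking heat into each body as positive, Σ m c ΔT = 0:
270.9·0.466·(10.52 − 165.2) + m·4.18·(10.52 − 6.38) = 0
17.31 m = 19527
m = 19527/17.31 ≈ 1128 g

m ≈ 1130 g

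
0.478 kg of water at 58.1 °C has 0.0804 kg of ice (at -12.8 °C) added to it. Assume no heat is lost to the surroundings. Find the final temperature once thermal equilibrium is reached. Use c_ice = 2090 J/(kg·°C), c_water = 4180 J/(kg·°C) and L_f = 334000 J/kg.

Heat gained plus heat lost sum to zero:
warm ice to 0 °C: 0.0804·2090·(0 − (-12.8)) = 2150.9; fusion: m_ice L_f = 0.0804·334000 = 26854; meltwater 0→T: 0.0804·4180·T = 336.07 T; water: 1998(T − 58.1)
2334.1 T = 116086 − 29004 = 87082
T ≈ 37.31 °C — above 0 °C, consistent with complete melting.

T_f ≈ 37.3 °C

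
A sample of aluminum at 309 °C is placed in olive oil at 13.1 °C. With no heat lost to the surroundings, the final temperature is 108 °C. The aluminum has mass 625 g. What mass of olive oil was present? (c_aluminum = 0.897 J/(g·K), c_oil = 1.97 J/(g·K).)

m ≈ 603 g

Heat lost by the aluminum = heat gained by the oil:
625×0.897×(309 − 108) = m×1.97×(108 − 13.1)
186.95 m = 112686  ⇒  m ≈ 602.7 g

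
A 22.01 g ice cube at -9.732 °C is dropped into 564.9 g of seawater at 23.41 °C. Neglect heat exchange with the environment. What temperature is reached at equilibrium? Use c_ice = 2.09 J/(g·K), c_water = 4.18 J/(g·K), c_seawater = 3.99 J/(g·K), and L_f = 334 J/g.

Setting the total heat transfer to zero:
warm ice to 0 °C: 22.01×2.09×(0 − (-9.732)) = 447.68
  latent heat to melt: 22.01×334 = 7351.3
  meltwater 0→T: 22.01×4.18×T = 92 T
  seawater cools: 564.9×3.99×(T − 23.41) = 2254(T − 23.41)
2346 T = 52765 − 7799 = 44966
T ≈ 19.17 °C (positive, so assuming full melt was valid).

T_f ≈ 19.2 °C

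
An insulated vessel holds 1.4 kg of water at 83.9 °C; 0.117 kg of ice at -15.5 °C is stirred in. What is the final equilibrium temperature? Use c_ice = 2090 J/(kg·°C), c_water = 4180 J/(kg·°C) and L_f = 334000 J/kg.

Let T be the final temperature. ΣQ_i = 0:
warm ice to 0 °C: 0.117×2090×(0 − (-15.5)) = 3790.2; melt ice: 0.117×334000 = 39078; meltwater 0→T: 0.117×4180×T = 489.06 T; water cools: 1.4×4180×(T − 83.9) = 5852(T − 83.9)
6341.1 T = 490983 − 42868 = 448115
T ≈ 70.67 °C (positive, so assuming full melt was valid).

T_f ≈ 70.7 °C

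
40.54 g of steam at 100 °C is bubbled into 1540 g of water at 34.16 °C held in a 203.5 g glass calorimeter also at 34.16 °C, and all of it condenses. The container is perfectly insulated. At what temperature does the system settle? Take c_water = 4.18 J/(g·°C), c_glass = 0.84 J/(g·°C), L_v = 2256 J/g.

Energy balance with sensible and latent terms:
steam→water at 100 °C releases m L_v = 40.54·2256 = 91458; condensed water 100 °C→T: 169.46(T − 100); original water: 6437.2(T − 34.16); cup: 170.94(T − 34.16)
6777.6 T = 91458 + 16946 + 225734 = 334138
T ≈ 49.30 °C, under the boiling point, so the assumption holds.

T_f ≈ 49.3 °C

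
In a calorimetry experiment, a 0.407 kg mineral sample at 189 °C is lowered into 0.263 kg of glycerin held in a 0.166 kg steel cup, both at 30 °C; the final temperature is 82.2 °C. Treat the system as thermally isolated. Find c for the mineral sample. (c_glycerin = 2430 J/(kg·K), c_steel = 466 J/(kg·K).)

c ≈ 860 J/(kg·K)

Setting the total heat transfer to zero:
0.407·c·(82.2 − 189) + 0.263·2430·(82.2 − 30) + 0.166·466·(82.2 − 30) = 0
-43.47 c = -37398
c = -37398/-43.47 ≈ 860.4 J/(kg·K)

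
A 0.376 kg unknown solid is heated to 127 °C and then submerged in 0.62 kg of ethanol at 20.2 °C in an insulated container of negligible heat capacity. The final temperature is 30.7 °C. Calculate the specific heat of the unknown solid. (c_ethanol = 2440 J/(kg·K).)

c ≈ 439 J/(kg·K)

Energy conservation, ΣQ = 0:
0.376·c·(30.7 − 127) + 0.62·2440·(30.7 − 20.2) = 0
-36.21 c = -15884
c = -15884/-36.21 ≈ 438.7 J/(kg·K)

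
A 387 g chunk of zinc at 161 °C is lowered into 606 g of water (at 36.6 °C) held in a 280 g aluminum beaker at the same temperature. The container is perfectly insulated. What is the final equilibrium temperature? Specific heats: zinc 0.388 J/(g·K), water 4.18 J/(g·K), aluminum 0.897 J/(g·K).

Taking heat into each body as positive, Σ m c ΔT = 0:
387×0.388×(T − 161) + 606×4.18×(T − 36.6) + 280×0.897×(T − 36.6) = 0
150.16(T − 161) + 2533.1(T − 36.6) + 251.16(T − 36.6) = 0
2934.4 T = 126078
T ≈ 42.97 °C

T_f ≈ 43.0 °C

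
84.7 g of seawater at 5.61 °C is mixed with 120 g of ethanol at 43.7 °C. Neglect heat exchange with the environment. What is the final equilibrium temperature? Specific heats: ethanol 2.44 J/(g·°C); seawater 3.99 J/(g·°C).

T_f ≈ 23.3 °C

Energy conservation, ΣQ = 0:
120·2.44·(T − 43.7) + 84.7·3.99·(T − 5.61) = 0
292.8(T − 43.7) + 337.95(T − 5.61) = 0
(292.8 + 337.95) T = 292.8·43.7 + 337.95·5.61
T = 14691/630.75 ≈ 23.29 °C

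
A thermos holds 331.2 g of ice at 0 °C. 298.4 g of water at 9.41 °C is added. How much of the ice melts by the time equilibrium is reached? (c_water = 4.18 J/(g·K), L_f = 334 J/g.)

Cooling the water to 0 °C releases 298.4·4.18·9.41 = 11737 J.
Fully melting the ice requires m_ice L_f = 331.2·334 = 110621 J.
That's not enough to melt it all — equilibrium is at 0 °C with ice remaining.
m_melt = 11737 / L_f = 35.14 g.

m_melted ≈ 35.1 g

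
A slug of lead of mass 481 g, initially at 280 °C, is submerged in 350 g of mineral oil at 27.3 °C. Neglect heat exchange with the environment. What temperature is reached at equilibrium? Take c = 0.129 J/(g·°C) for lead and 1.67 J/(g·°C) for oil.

Heat gained plus heat lost sum to zero:
481×0.129×(T − 280) + 350×1.67×(T − 27.3) = 0
62.05(T − 280) + 584.5(T − 27.3) = 0
(62.05 + 584.5) T = 62.05×280 + 584.5×27.3
T = 33331 / 646.55 = 51.6 °C

T_f ≈ 51.6 °C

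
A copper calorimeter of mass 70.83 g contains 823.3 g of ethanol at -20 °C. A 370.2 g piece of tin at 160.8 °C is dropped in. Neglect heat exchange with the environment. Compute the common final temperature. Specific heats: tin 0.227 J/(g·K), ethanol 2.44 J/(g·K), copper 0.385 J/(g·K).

Let T be the final temperature. ΣQ_i = 0:
370.2*0.227*(T − 160.8) + 823.3*2.44*(T − (-20)) + 70.83*0.385*(T − (-20)) = 0
84.04(T − 160.8) + 2008.9(T − (-20)) + 27.27(T − (-20)) = 0
2120.2 T = -27210
T = -27210/2120.2 ≈ -12.83 °C

T_f ≈ -12.8 °C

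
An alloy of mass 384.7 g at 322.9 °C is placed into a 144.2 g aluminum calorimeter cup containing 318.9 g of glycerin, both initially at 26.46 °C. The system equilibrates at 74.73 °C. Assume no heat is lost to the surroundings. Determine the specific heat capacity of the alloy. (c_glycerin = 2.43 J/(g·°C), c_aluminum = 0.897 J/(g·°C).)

c ≈ 0.457 J/(g·°C)

Let T be the final temperature. ΣQ_i = 0:
384.7×c×(74.73 − 322.9) + 318.9×2.43×(74.73 − 26.46) + 144.2×0.897×(74.73 − 26.46) = 0
-95471 c = -43649
c = -43649/-95471 ≈ 0.4572 J/(g·°C)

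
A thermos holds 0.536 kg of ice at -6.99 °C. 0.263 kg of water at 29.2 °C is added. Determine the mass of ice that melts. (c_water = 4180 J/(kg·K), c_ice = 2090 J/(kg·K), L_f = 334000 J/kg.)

Heat available from the water dropping to 0 °C: 0.263×4180×29.2 = 32101 J.
Warming the ice to 0 °C takes 0.536×2090×6.99 = 7830.5 J, leaving 24270 J for melting.
Melting all 0.536 kg of ice would need 0.536×334000 = 179024 J.
That's not enough to melt it all — equilibrium is at 0 °C with ice remaining.
m_melt = 24270 / L_f = 0.07267 kg.

m_melted ≈ 0.0727 kg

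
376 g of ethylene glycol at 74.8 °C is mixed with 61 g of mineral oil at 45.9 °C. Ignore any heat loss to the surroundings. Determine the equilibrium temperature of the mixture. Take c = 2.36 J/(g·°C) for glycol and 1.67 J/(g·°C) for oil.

T_f ≈ 71.8 °C

Energy conservation, ΣQ = 0:
376*2.36*(T − 74.8) + 61*1.67*(T − 45.9) = 0
887.36(T − 74.8) + 101.87(T − 45.9) = 0
989.23 T = 71050
T = 71050 / 989.23 = 71.8 °C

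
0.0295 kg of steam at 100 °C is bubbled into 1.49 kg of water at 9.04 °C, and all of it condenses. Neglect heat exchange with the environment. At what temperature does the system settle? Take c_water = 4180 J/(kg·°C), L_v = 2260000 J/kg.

Let T be the final temperature. ΣQ_i = 0:
steam→water at 100 °C releases m L_v = 0.0295·2260000 = 66670
  condensed water 100 °C→T: 123.31(T − 100)
  water warms: 1.49·4180·(T − 9.04) = 6228.2(T − 9.04)
6351.5 T = 66670 + 12331 + 56303 = 135304
T ≈ 21.30 °C, under the boiling point, so the assumption holds.

T_f ≈ 21.3 °C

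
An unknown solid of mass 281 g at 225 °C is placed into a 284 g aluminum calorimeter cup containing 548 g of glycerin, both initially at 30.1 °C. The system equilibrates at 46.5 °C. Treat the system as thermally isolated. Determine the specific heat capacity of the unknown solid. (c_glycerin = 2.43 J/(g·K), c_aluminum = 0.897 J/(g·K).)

c ≈ 0.519 J/(g·K)

Heat gained plus heat lost sum to zero:
281×c×(46.5 − 225) + 548×2.43×(46.5 − 30.1) + 284×0.897×(46.5 − 30.1) = 0
-50158 c = -26017
c = -26017/-50158 ≈ 0.5187 J/(g·K)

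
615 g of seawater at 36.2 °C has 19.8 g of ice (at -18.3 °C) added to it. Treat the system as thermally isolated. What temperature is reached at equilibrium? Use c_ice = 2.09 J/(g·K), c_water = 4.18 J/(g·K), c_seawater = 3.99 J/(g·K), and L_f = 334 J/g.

T_f ≈ 32.1 °C

Let T be the final temperature. ΣQ_i = 0:
ice -18.3→0 °C: 19.8·2.09·18.3 = 757.29; latent heat to melt: 19.8·334 = 6613.2; meltwater 0→T: 19.8·4.18·T = 82.76 T; seawater cools: 615·3.99·(T − 36.2) = 2453.8(T − 36.2)
2536.6 T = 88829 − 7370.5 = 81459
T ≈ 32.11 °C (positive, so assuming full melt was valid).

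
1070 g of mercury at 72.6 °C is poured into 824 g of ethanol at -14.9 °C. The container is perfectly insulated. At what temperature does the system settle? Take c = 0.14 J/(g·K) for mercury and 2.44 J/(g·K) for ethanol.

Set heat shed by the hot body equal to heat absorbed by the cold body:
1070*0.14*(72.6 − T) = 824*2.44*(T − (-14.9))
149.8(72.6 − T) = 2010.6(T − (-14.9))
2160.4 T = -19082  ⇒  T ≈ -8.83 °C

T_f ≈ -8.8 °C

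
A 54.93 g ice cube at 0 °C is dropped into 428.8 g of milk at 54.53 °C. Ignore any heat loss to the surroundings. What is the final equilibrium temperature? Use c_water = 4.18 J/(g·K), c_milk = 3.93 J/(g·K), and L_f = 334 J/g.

T_f ≈ 38.4 °C

Net heat exchanged in the isolated system is zero:
melt ice: 54.93·334 = 18347; warm the meltwater: 229.61 T; milk cools: 428.8·3.93·(T − 54.53) = 1685.2(T − 54.53)
1914.8 T = 91893 − 18347 = 73546
T ≈ 38.41 °C. Since T > 0 °C, the all-ice-melts assumption holds.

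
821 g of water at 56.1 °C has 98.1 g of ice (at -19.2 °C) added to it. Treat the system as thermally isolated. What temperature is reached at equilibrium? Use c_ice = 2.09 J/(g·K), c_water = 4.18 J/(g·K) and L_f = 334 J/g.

T_f ≈ 40.6 °C

Sum of m c ΔT and latent-heat terms is zero:
warm ice to 0 °C: 98.1·2.09·(0 − (-19.2)) = 3936.6; melt ice: 98.1·334 = 32765; meltwater 0→T: 98.1·4.18·T = 410.06 T; water: 3431.8(T − 56.1)
3841.8 T = 192523 − 36702 = 155821
T ≈ 40.56 °C — above 0 °C, consistent with complete melting.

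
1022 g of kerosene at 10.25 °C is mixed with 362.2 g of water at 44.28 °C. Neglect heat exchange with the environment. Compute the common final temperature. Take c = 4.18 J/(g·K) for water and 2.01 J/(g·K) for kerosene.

|Q_water| = |Q_kerosene|:
362.2·4.18·(44.28 − T) = 1022·2.01·(T − 10.25)
1514(44.28 − T) = 2054.2(T − 10.25)
3568.2 T = 88095  ⇒  T ≈ 24.69 °C

T_f ≈ 24.7 °C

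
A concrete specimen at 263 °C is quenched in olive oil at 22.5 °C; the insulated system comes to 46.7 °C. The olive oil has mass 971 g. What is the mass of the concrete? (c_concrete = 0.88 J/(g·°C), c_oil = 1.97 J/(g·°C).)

Heat lost by the concrete = heat gained by the oil:
m×0.88×(263 − 46.7) = 971×1.97×(46.7 − 22.5)
190.34 m = 46291  ⇒  m ≈ 243.2 g

m ≈ 243 g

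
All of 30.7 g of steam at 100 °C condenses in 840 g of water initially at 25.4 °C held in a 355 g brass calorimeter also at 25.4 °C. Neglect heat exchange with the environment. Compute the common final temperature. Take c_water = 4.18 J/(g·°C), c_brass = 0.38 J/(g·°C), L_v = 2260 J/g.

T_f ≈ 46.3 °C

Energy balance with sensible and latent terms:
latent heat released on condensation: 30.7×2260 = 69382
  condensed water 100 °C→T: 128.33(T − 100)
  water warms: 840×4.18×(T − 25.4) = 3511.2(T − 25.4)
  cup: 134.9(T − 25.4)
3774.4 T = 69382 + 12833 + 92611 = 174826
T ≈ 46.32 °C, under the boiling point, so the assumption holds.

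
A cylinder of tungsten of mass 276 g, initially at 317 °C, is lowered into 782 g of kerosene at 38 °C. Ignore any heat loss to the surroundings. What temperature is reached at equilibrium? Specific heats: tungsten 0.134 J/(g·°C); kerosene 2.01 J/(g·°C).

T_f ≈ 44.4 °C

Energy conservation, ΣQ = 0:
276×0.134×(T − 317) + 782×2.01×(T − 38) = 0
1608.8 T = 71453
T = 71453 / 1608.8 = 44.4 °C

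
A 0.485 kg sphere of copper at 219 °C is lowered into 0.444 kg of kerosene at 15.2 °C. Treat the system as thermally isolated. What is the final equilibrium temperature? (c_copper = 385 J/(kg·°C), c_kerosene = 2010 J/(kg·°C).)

T_f ≈ 50.5 °C

T_f = Σ m_i c_i T_i / Σ m_i c_i:
T_f = (186.72×219 + 892.44×15.2) / (186.72 + 892.44)
    = 54458 / 1079.2 ≈ 50.46 °C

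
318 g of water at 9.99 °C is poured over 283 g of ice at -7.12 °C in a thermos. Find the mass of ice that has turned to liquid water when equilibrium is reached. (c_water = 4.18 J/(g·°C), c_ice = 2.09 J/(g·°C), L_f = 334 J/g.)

Water can give up m c ΔT = 318·4.18·9.99 = 13279 J before reaching 0 °C.
Warming the ice to 0 °C takes 283·2.09·7.12 = 4211.3 J, leaving 9067.8 J for melting.
Melting all 283 g of ice would need 283·334 = 94522 J.
Since 9067.8 < 94522 J, not all the ice melts; equilibrium is at 0 °C.
m_melted·334 = 9067.8  ⇒  m_melted ≈ 27.15 g.

m_melted ≈ 27.1 g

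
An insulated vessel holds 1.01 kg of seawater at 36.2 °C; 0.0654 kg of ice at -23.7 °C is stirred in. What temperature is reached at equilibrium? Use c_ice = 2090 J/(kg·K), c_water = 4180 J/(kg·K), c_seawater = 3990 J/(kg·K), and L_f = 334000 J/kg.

T_f ≈ 28.1 °C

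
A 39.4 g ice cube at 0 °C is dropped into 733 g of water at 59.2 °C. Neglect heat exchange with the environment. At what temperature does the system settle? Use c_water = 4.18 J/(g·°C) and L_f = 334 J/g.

Setting the total heat transfer to zero:
fusion: m_ice L_f = 39.4·334 = 13160; warm the meltwater: 164.69 T; water cools: 733·4.18·(T − 59.2) = 3063.9(T − 59.2)
3228.6 T = 181385 − 13160 = 168226
T ≈ 52.10 °C — above 0 °C, consistent with complete melting.

T_f ≈ 52.1 °C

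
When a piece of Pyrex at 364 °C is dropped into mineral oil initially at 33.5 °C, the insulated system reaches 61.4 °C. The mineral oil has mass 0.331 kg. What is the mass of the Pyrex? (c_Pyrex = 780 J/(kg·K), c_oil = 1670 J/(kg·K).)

m ≈ 0.0653 kg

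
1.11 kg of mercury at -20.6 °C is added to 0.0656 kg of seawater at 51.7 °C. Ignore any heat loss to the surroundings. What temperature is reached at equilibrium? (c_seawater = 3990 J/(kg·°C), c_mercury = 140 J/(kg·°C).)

T_f ≈ 24.8 °C

Taking heat into each body as positive, Σ m c ΔT = 0:
0.0656·3990·(T − 51.7) + 1.11·140·(T − (-20.6)) = 0
261.74(T − 51.7) + 155.4(T − (-20.6)) = 0
(261.74 + 155.4) T = 261.74·51.7 + 155.4·(-20.6)
T ≈ 24.77 °C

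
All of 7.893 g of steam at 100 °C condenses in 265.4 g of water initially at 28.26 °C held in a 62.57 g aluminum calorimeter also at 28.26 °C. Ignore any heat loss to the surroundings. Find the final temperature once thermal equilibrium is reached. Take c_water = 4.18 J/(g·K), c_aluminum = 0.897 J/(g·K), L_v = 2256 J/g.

T_f ≈ 45.1 °C

Energy balance with sensible and latent terms:
condense steam: −7.893×2256 = −17807; condensate cools 100→T: 7.893×4.18×(T − 100) = 32.99(T − 100); original water: 1109.4(T − 28.26); cup: 56.13(T − 28.26)
1198.5 T = 17807 + 3299.3 + 32937 = 54043
T ≈ 45.09 °C (< 100 °C, so full condensation is consistent).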